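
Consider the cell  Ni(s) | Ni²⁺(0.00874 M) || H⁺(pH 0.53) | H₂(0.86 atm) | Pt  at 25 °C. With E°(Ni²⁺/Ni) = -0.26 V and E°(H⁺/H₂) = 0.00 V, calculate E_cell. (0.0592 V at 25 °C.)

The hydrogen couple is the cathode, so E°_cell = 0.26 V; n = 2.
[H⁺] = 10^(−0.53) = 0.30 M, and Q = [Ni²⁺]·P(H₂) / [H⁺]^2 = 0.0863.
E = E° − (0.0592/2) log Q = 0.26 − (0.0592/2)(-1.064) = 0.291 V.

0.29 V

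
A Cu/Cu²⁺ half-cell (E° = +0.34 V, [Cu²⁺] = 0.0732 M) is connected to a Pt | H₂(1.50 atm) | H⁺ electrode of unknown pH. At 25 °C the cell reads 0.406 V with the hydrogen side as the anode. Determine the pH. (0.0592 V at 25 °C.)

E°_cell = 0.34 V and n = 2.
log Q = n(E° − E)/0.0592 = 2×(0.34 − 0.406)/0.0592 = -2.230.
With Q = [H⁺]^2 / ([Cu²⁺]·P(H₂)), solving for [H⁺] gives log[H⁺] = -1.595, so pH = 1.59.

pH = 1.59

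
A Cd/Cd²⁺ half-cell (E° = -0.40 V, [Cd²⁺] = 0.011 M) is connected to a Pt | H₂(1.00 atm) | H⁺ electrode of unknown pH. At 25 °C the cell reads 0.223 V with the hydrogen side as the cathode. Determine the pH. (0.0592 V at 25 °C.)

E°_cell = 0.40 V and n = 2.
log Q = n(E° − E)/0.0592 = 2×(0.40 − 0.223)/0.0592 = 5.980.
With Q = [Cd²⁺]·P(H₂) / [H⁺]^2, solving for [H⁺] gives log[H⁺] = -3.969, so pH = 3.97.

pH = 3.97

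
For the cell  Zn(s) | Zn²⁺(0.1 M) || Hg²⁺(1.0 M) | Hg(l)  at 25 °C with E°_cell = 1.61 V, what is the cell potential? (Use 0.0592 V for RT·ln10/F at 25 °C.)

Balancing electrons gives n = 2; the reaction quotient is Q = [Zn²⁺]/[Hg²⁺] = 0.100.
At 25 °C, E = E° − (0.0592/n) log Q = 1.61 − (0.0592/2)(-1.000) = 1.610 + 0.030 = 1.640 V.

1.64 V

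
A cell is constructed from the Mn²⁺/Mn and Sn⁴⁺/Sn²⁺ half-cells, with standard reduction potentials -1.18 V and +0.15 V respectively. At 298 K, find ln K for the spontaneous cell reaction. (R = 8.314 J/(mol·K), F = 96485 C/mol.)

ln K = 103.6

E°_cell = +0.15 − (-1.18) = 1.33 V, with n = 2 electrons transferred.
At equilibrium E = 0, so the Nernst equation gives ln K = nFE°/RT = (2)(96485)(1.33)/((8.314)(298)) = 103.59.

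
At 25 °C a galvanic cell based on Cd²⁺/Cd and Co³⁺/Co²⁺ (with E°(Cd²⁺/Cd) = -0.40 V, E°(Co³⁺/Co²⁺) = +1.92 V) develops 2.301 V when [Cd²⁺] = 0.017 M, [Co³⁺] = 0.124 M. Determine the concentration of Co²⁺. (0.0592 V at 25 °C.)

From the Nernst equation, log Q = n(E° − E)/0.0592 = 2(2.32 − 2.301)/0.0592 = 0.642, so Q = 4.38.
With Q = [Cd²⁺]·[Co²⁺]^2/[Co³⁺]^2 and the known concentrations, [Co²⁺]^2 in the numerator gives [Co²⁺] = 2.0 M.

2.0 M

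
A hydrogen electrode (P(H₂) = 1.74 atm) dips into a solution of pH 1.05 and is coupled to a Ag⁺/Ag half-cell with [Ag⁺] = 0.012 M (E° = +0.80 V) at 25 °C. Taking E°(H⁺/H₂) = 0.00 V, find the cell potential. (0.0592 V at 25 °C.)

0.76 V

The Ag⁺/Ag couple is the cathode, so E°_cell = 0.80 V; n = 2.
[H⁺] = 10^(−1.05) = 0.089 M, and Q = [H⁺]^2 / ([Ag⁺]^2·P(H₂)) = 31.7.
E = E° − (0.0592/2) log Q = 0.80 − (0.0592/2)(1.501) = 0.756 V.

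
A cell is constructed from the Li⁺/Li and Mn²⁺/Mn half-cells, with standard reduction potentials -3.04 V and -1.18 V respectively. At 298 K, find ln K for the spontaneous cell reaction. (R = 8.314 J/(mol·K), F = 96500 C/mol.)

ln K = 144.9

E°_cell = -1.18 − (-3.04) = 1.86 V, with n = 2 electrons transferred.
At equilibrium E = 0, so the Nernst equation gives ln K = nFE°/RT = (2)(96500)(1.86)/((8.314)(298)) = 144.89.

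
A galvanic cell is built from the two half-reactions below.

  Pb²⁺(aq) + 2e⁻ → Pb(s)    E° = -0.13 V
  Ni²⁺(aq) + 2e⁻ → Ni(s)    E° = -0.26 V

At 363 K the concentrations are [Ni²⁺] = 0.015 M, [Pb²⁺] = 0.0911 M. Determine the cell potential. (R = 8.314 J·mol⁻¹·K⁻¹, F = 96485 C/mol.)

The Pb²⁺/Pb couple has the higher reduction potential and acts as the cathode, so E°_cell = -0.13 − (-0.26) = 0.13 V.
Balancing electrons gives n = 2; the reaction quotient is Q = [Ni²⁺]/[Pb²⁺] = 0.165.
E = E° − (RT/nF) ln Q = 0.13 − (8.314×363)/(2×96485) × (-1.804) = 0.130 + 0.028 = 0.158 V.

0.158 V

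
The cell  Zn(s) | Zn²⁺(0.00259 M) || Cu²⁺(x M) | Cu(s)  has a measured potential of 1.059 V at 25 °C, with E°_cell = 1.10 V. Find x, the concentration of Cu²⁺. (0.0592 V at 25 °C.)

1.1 × 10^-4 M

From the Nernst equation, log Q = n(E° − E)/0.0592 = 2(1.10 − 1.059)/0.0592 = 1.385, so Q = 24.3.
With Q = [Zn²⁺]/[Cu²⁺] and the known concentrations, [Cu²⁺] in the denominator gives [Cu²⁺] = 1.1 × 10^-4 M.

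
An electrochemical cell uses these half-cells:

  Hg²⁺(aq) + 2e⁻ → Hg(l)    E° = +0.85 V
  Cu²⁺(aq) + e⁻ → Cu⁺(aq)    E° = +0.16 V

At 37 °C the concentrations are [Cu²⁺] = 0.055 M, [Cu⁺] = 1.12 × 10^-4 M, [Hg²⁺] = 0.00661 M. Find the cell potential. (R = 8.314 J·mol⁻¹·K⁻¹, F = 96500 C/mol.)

The Hg²⁺/Hg couple has the higher reduction potential and acts as the cathode, so E°_cell = +0.85 − (+0.16) = 0.69 V.
Balancing electrons gives n = 2; the reaction quotient is Q = [Cu²⁺]^2/([Cu⁺]^2·[Hg²⁺]) = 3.65 × 10^7.
E = E° − (RT/nF) ln Q = 0.69 − (8.314×310)/(2×96500) × (17.412) = 0.690 − 0.233 = 0.457 V.

0.457 V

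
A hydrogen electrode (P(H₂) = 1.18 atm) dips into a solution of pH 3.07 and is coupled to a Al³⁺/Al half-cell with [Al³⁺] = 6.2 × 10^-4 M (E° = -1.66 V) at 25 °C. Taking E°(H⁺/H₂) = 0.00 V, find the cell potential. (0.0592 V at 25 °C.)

The hydrogen couple is the cathode, so E°_cell = 1.66 V; n = 6.
[H⁺] = 10^(−3.07) = 8.5 × 10^-4 M, and Q = [Al³⁺]^2·P(H₂)^3 / [H⁺]^6 = 1.66 × 10^12.
E = E° − (0.0592/6) log Q = 1.66 − (0.0592/6)(12.220) = 1.539 V.

1.54 V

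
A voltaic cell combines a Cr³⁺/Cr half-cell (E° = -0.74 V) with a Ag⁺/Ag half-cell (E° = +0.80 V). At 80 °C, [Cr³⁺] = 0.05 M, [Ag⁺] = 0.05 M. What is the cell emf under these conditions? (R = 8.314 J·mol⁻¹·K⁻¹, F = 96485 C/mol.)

1.48 V

The Ag⁺/Ag couple has the higher reduction potential and acts as the cathode, so E°_cell = +0.80 − (-0.74) = 1.54 V.
Balancing electrons gives n = 3; the reaction quotient is Q = [Cr³⁺]/[Ag⁺]^3 = 400.
E = E° − (RT/nF) ln Q = 1.54 − (8.314×353)/(3×96485) × (5.991) = 1.540 − 0.061 = 1.479 V.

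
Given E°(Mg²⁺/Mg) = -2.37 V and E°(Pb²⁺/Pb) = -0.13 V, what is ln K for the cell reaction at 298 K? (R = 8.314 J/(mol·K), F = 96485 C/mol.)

E°_cell = -0.13 − (-2.37) = 2.24 V, with n = 2 electrons transferred.
At equilibrium E = 0, so the Nernst equation gives ln K = nFE°/RT = (2)(96485)(2.24)/((8.314)(298)) = 174.47.

ln K = 174.5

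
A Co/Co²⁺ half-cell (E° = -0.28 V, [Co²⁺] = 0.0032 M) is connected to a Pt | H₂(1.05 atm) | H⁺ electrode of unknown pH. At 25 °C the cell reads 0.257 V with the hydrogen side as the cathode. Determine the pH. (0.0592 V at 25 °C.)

E°_cell = 0.28 V and n = 2.
log Q = n(E° − E)/0.0592 = 2×(0.28 − 0.257)/0.0592 = 0.777.
With Q = [Co²⁺]·P(H₂) / [H⁺]^2, solving for [H⁺] gives log[H⁺] = -1.625, so pH = 1.63.

pH = 1.63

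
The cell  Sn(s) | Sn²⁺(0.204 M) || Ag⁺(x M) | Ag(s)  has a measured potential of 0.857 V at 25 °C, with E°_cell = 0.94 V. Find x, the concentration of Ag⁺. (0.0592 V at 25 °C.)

From the Nernst equation, log Q = n(E° − E)/0.0592 = 2(0.94 − 0.857)/0.0592 = 2.804, so Q = 637.
With Q = [Sn²⁺]/[Ag⁺]^2 and the known concentrations, [Ag⁺]^2 in the denominator gives [Ag⁺] = 0.018 M.

0.018 M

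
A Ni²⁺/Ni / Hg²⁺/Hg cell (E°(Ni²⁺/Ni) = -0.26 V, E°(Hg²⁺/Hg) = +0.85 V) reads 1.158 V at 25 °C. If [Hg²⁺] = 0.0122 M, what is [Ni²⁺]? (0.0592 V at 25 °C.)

2.9 × 10^-4 M

From the Nernst equation, log Q = n(E° − E)/0.0592 = 2(1.11 − 1.158)/0.0592 = -1.622, so Q = 0.0239.
With Q = [Ni²⁺]/[Hg²⁺] and the known concentrations, [Ni²⁺] in the numerator gives [Ni²⁺] = 2.9 × 10^-4 M.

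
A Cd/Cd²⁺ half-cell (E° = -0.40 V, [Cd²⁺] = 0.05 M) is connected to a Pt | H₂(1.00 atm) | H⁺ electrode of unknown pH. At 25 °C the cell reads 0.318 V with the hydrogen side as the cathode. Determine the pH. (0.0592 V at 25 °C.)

E°_cell = 0.40 V and n = 2.
log Q = n(E° − E)/0.0592 = 2×(0.40 − 0.318)/0.0592 = 2.770.
With Q = [Cd²⁺]·P(H₂) / [H⁺]^2, solving for [H⁺] gives log[H⁺] = -2.036, so pH = 2.04.

pH = 2.04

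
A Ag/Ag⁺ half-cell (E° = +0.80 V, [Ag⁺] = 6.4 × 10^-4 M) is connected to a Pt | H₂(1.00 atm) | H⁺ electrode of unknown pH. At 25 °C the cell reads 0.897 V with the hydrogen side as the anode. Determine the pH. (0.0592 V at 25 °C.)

pH = 4.83

E°_cell = 0.80 V and n = 2.
log Q = n(E° − E)/0.0592 = 2×(0.80 − 0.897)/0.0592 = -3.277.
With Q = [H⁺]^2 / ([Ag⁺]^2·P(H₂)), solving for [H⁺] gives log[H⁺] = -4.832, so pH = 4.83.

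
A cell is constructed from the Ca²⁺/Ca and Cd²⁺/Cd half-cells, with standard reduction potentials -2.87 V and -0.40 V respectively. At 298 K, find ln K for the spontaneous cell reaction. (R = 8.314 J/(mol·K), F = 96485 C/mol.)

E°_cell = -0.40 − (-2.87) = 2.47 V, with n = 2 electrons transferred.
At equilibrium E = 0, so the Nernst equation gives ln K = nFE°/RT = (2)(96485)(2.47)/((8.314)(298)) = 192.38.

ln K = 192.4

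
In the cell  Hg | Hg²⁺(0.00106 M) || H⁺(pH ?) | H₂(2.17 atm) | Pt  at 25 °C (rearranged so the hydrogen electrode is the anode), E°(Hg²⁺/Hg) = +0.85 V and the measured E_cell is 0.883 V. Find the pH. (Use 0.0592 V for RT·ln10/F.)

pH = 1.88

E°_cell = 0.85 V and n = 2.
log Q = n(E° − E)/0.0592 = 2×(0.85 − 0.883)/0.0592 = -1.115.
With Q = [H⁺]^2 / ([Hg²⁺]·P(H₂)), solving for [H⁺] gives log[H⁺] = -1.877, so pH = 1.88.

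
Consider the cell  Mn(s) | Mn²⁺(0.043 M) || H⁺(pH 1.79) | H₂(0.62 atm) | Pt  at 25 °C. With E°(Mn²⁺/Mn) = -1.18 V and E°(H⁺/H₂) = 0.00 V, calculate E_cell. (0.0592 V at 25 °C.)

1.12 V

The hydrogen couple is the cathode, so E°_cell = 1.18 V; n = 2.
[H⁺] = 10^(−1.79) = 0.016 M, and Q = [Mn²⁺]·P(H₂) / [H⁺]^2 = 101.
E = E° − (0.0592/2) log Q = 1.18 − (0.0592/2)(2.006) = 1.121 V.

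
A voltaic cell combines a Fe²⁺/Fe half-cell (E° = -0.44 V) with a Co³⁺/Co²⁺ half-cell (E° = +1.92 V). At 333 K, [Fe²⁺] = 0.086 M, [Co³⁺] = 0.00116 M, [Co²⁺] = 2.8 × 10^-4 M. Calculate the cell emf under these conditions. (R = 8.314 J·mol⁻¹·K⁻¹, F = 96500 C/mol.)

2.44 V

The Co³⁺/Co²⁺ couple has the higher reduction potential and acts as the cathode, so E°_cell = +1.92 − (-0.44) = 2.36 V.
Balancing electrons gives n = 2; the reaction quotient is Q = [Fe²⁺]·[Co²⁺]^2/[Co³⁺]^2 = 0.00501.
E = E° − (RT/nF) ln Q = 2.36 − (8.314×333)/(2×96500) × (-5.296) = 2.360 + 0.076 = 2.436 V.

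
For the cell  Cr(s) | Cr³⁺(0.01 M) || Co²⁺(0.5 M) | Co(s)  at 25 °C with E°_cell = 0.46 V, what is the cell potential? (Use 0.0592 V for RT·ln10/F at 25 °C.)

0.491 V

Balancing electrons gives n = 6; the reaction quotient is Q = [Cr³⁺]^2/[Co²⁺]^3 = 8 × 10^-4.
At 25 °C, E = E° − (0.0592/n) log Q = 0.46 − (0.0592/6)(-3.097) = 0.460 + 0.031 = 0.491 V.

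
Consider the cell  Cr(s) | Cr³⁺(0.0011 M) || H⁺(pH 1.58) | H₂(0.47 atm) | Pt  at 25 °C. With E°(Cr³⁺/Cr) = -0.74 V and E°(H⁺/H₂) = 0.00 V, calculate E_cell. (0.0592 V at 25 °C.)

The hydrogen couple is the cathode, so E°_cell = 0.74 V; n = 6.
[H⁺] = 10^(−1.58) = 0.026 M, and Q = [Cr³⁺]^2·P(H₂)^3 / [H⁺]^6 = 379.
E = E° − (0.0592/6) log Q = 0.74 − (0.0592/6)(2.579) = 0.715 V.

0.71 V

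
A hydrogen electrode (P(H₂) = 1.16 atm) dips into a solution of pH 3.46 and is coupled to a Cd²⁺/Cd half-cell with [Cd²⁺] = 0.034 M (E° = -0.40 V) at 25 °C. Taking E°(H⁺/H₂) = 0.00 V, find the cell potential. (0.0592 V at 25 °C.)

The hydrogen couple is the cathode, so E°_cell = 0.40 V; n = 2.
[H⁺] = 10^(−3.46) = 3.5 × 10^-4 M, and Q = [Cd²⁺]·P(H₂) / [H⁺]^2 = 3.28 × 10^5.
E = E° − (0.0592/2) log Q = 0.40 − (0.0592/2)(5.516) = 0.237 V.

0.24 V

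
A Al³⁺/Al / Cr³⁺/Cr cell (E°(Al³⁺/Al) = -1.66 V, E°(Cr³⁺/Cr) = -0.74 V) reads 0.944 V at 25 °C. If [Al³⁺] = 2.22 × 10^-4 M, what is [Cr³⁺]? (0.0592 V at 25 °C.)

0.0037 M

From the Nernst equation, log Q = n(E° − E)/0.0592 = 3(0.92 − 0.944)/0.0592 = -1.216, so Q = 0.0608.
With Q = [Al³⁺]/[Cr³⁺] and the known concentrations, [Cr³⁺] in the denominator gives [Cr³⁺] = 0.0037 M.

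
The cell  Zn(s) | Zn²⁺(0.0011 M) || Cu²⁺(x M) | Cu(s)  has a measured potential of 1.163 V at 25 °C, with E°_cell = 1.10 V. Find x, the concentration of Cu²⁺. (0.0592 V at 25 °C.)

From the Nernst equation, log Q = n(E° − E)/0.0592 = 2(1.10 − 1.163)/0.0592 = -2.128, so Q = 0.00744.
With Q = [Zn²⁺]/[Cu²⁺] and the known concentrations, [Cu²⁺] in the denominator gives [Cu²⁺] = 0.15 M.

0.15 M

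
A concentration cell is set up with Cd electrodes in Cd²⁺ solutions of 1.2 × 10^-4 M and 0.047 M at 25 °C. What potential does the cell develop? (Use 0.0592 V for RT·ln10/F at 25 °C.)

Both half-cells are Cd²⁺/Cd, so E°_cell = 0. The concentrated side is the cathode; the cell reaction moves Cd²⁺ from high to low concentration with n = 2.
Q = [Cd²⁺]_dilute/[Cd²⁺]_conc = 1.2 × 10^-4/0.047 = 0.00255.
E = 0 − (0.0592/2) log Q = −(0.0592/2)(-2.593) = 0.0768 V.

0.077 V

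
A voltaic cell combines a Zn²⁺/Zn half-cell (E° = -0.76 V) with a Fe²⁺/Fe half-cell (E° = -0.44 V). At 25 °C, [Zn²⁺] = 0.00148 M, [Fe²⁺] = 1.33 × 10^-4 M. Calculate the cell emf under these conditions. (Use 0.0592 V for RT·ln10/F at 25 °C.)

The Fe²⁺/Fe couple has the higher reduction potential and acts as the cathode, so E°_cell = -0.44 − (-0.76) = 0.32 V.
Balancing electrons gives n = 2; the reaction quotient is Q = [Zn²⁺]/[Fe²⁺] = 11.1.
At 25 °C, E = E° − (0.0592/n) log Q = 0.32 − (0.0592/2)(1.046) = 0.320 − 0.031 = 0.289 V.

0.289 V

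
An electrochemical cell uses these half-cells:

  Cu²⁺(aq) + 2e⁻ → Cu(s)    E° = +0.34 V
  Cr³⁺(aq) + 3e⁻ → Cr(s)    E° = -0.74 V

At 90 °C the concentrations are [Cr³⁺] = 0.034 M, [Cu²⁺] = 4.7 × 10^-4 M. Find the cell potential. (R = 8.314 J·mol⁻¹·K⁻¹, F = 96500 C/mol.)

The Cu²⁺/Cu couple has the higher reduction potential and acts as the cathode, so E°_cell = +0.34 − (-0.74) = 1.08 V.
Balancing electrons gives n = 6; the reaction quotient is Q = [Cr³⁺]^2/[Cu²⁺]^3 = 1.11 × 10^7.
E = E° − (RT/nF) ln Q = 1.08 − (8.314×363)/(6×96500) × (16.226) = 1.080 − 0.085 = 0.995 V.

0.995 V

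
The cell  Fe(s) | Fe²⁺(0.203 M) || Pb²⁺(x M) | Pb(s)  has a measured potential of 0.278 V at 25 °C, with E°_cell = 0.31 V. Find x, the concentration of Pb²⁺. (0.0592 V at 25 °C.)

From the Nernst equation, log Q = n(E° − E)/0.0592 = 2(0.31 − 0.278)/0.0592 = 1.081, so Q = 12.1.
With Q = [Fe²⁺]/[Pb²⁺] and the known concentrations, [Pb²⁺] in the denominator gives [Pb²⁺] = 0.017 M.

0.017 M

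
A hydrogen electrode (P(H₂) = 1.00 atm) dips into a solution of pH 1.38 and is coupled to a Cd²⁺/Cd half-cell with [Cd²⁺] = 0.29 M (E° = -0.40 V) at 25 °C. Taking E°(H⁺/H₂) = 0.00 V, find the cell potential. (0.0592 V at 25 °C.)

0.33 V

The hydrogen couple is the cathode, so E°_cell = 0.40 V; n = 2.
[H⁺] = 10^(−1.38) = 0.042 M, and Q = [Cd²⁺]·P(H₂) / [H⁺]^2 = 167.
E = E° − (0.0592/2) log Q = 0.40 − (0.0592/2)(2.222) = 0.334 V.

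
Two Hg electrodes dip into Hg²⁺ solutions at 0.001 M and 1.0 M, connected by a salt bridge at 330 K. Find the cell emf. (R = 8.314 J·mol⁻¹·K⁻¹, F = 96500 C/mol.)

Both half-cells are Hg²⁺/Hg, so E°_cell = 0. The concentrated side is the cathode; the cell reaction moves Hg²⁺ from high to low concentration with n = 2.
Q = [Hg²⁺]_dilute/[Hg²⁺]_conc = 0.001/1.0 = 0.00100.
E = 0 − (RT/nF) ln Q = −((8.314×330)/(2×96500))(-6.908) = 0.0982 V.

0.098 V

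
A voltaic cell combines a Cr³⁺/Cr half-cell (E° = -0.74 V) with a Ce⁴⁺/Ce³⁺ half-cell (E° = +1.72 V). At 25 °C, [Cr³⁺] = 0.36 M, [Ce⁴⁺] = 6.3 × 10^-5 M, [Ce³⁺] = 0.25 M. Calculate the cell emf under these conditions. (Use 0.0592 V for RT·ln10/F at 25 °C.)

2.26 V

The Ce⁴⁺/Ce³⁺ couple has the higher reduction potential and acts as the cathode, so E°_cell = +1.72 − (-0.74) = 2.46 V.
Balancing electrons gives n = 3; the reaction quotient is Q = [Cr³⁺]·[Ce³⁺]^3/[Ce⁴⁺]^3 = 2.25 × 10^10.
At 25 °C, E = E° − (0.0592/n) log Q = 2.46 − (0.0592/3)(10.352) = 2.460 − 0.204 = 2.256 V.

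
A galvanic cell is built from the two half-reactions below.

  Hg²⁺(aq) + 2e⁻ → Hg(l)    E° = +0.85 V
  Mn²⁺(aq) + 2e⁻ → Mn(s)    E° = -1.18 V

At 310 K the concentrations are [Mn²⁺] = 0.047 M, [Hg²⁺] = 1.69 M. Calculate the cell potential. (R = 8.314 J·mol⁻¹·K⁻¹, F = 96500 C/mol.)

The Hg²⁺/Hg couple has the higher reduction potential and acts as the cathode, so E°_cell = +0.85 − (-1.18) = 2.03 V.
Balancing electrons gives n = 2; the reaction quotient is Q = [Mn²⁺]/[Hg²⁺] = 0.0278.
E = E° − (RT/nF) ln Q = 2.03 − (8.314×310)/(2×96500) × (-3.582) = 2.030 + 0.048 = 2.078 V.

2.08 V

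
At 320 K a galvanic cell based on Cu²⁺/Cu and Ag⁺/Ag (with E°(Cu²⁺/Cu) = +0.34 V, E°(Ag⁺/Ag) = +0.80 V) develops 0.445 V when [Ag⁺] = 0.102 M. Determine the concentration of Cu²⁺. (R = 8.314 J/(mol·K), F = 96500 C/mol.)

From the Nernst equation, ln Q = nF(E° − E)/RT = 2×96500×(0.46 − 0.445)/(8.314×320) = 1.088, so Q = 2.97.
With Q = [Cu²⁺]/[Ag⁺]^2 and the known concentrations, [Cu²⁺] in the numerator gives [Cu²⁺] = 0.031 M.

0.031 M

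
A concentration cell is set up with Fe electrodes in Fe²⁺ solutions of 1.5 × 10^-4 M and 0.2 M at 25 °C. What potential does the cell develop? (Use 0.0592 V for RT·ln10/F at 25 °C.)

Both half-cells are Fe²⁺/Fe, so E°_cell = 0. The concentrated side is the cathode; the cell reaction moves Fe²⁺ from high to low concentration with n = 2.
Q = [Fe²⁺]_dilute/[Fe²⁺]_conc = 1.5 × 10^-4/0.2 = 7.5 × 10^-4.
E = 0 − (0.0592/2) log Q = −(0.0592/2)(-3.125) = 0.0925 V.

0.092 V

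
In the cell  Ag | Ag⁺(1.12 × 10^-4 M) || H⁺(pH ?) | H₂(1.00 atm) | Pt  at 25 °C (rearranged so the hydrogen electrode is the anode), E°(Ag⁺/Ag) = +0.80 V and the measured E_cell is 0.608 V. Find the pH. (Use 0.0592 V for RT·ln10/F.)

E°_cell = 0.80 V and n = 2.
log Q = n(E° − E)/0.0592 = 2×(0.80 − 0.608)/0.0592 = 6.486.
With Q = [H⁺]^2 / ([Ag⁺]^2·P(H₂)), solving for [H⁺] gives log[H⁺] = -0.708, so pH = 0.71.

pH = 0.71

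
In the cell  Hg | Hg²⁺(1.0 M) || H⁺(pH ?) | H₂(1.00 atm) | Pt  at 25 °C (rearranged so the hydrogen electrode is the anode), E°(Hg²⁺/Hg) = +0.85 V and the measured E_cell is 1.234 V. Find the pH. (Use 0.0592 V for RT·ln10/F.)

pH = 6.49

E°_cell = 0.85 V and n = 2.
log Q = n(E° − E)/0.0592 = 2×(0.85 − 1.234)/0.0592 = -12.973.
With Q = [H⁺]^2 / ([Hg²⁺]·P(H₂)), solving for [H⁺] gives log[H⁺] = -6.486, so pH = 6.49.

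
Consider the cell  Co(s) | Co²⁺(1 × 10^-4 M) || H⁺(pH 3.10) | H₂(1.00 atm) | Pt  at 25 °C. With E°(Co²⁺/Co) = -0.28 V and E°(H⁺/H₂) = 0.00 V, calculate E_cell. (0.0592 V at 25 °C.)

0.21 V

The hydrogen couple is the cathode, so E°_cell = 0.28 V; n = 2.
[H⁺] = 10^(−3.10) = 7.9 × 10^-4 M, and Q = [Co²⁺]·P(H₂) / [H⁺]^2 = 158.
E = E° − (0.0592/2) log Q = 0.28 − (0.0592/2)(2.200) = 0.215 V.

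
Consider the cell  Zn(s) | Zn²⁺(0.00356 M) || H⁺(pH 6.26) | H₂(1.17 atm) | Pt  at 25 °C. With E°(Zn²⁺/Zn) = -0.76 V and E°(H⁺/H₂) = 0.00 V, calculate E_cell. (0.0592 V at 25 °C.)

The hydrogen couple is the cathode, so E°_cell = 0.76 V; n = 2.
[H⁺] = 10^(−6.26) = 5.5 × 10^-7 M, and Q = [Zn²⁺]·P(H₂) / [H⁺]^2 = 1.38 × 10^10.
E = E° − (0.0592/2) log Q = 0.76 − (0.0592/2)(10.140) = 0.460 V.

0.46 V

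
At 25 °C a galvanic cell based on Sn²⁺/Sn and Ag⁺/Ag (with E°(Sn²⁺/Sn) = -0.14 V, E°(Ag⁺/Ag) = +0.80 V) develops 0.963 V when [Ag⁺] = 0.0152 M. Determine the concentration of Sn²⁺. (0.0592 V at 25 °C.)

From the Nernst equation, log Q = n(E° − E)/0.0592 = 2(0.94 − 0.963)/0.0592 = -0.777, so Q = 0.167.
With Q = [Sn²⁺]/[Ag⁺]^2 and the known concentrations, [Sn²⁺] in the numerator gives [Sn²⁺] = 3.9 × 10^-5 M.

3.9 × 10^-5 M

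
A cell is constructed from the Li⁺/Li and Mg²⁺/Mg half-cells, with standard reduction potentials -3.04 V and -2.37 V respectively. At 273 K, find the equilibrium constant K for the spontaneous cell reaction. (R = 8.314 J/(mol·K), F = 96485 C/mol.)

E°_cell = -2.37 − (-3.04) = 0.67 V, with n = 2 electrons transferred.
At equilibrium E = 0, so the Nernst equation gives ln K = nFE°/RT = (2)(96485)(0.67)/((8.314)(273)) = 56.96.
K = e^56.96 = 5.5 × 10^24.

5.5 × 10^24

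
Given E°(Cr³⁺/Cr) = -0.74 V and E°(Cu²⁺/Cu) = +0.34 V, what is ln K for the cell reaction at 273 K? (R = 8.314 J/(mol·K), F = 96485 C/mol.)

ln K = 275.5

E°_cell = +0.34 − (-0.74) = 1.08 V, with n = 6 electrons transferred.
At equilibrium E = 0, so the Nernst equation gives ln K = nFE°/RT = (6)(96485)(1.08)/((8.314)(273)) = 275.46.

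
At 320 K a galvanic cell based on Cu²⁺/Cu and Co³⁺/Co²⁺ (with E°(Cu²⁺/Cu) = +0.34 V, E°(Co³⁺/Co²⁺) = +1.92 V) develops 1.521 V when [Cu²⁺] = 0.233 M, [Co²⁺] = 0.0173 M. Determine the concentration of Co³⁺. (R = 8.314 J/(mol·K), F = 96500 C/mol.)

From the Nernst equation, ln Q = nF(E° − E)/RT = 2×96500×(1.58 − 1.521)/(8.314×320) = 4.280, so Q = 72.2.
With Q = [Cu²⁺]·[Co²⁺]^2/[Co³⁺]^2 and the known concentrations, [Co³⁺]^2 in the denominator gives [Co³⁺] = 9.8 × 10^-4 M.

9.8 × 10^-4 M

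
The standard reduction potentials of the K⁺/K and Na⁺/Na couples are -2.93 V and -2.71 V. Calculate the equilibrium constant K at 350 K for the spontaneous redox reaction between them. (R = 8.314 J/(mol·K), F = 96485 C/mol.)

1500

E°_cell = -2.71 − (-2.93) = 0.22 V, with n = 1 electron transferred.
At equilibrium E = 0, so the Nernst equation gives ln K = nFE°/RT = (1)(96485)(0.22)/((8.314)(350)) = 7.29.
K = e^7.29 = 1500.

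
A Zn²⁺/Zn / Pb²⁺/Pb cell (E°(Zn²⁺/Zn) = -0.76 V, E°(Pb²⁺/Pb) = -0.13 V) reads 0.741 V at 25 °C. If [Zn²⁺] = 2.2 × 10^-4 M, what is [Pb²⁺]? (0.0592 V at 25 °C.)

1.2 M

From the Nernst equation, log Q = n(E° − E)/0.0592 = 2(0.63 − 0.741)/0.0592 = -3.750, so Q = 1.78 × 10^-4.
With Q = [Zn²⁺]/[Pb²⁺] and the known concentrations, [Pb²⁺] in the denominator gives [Pb²⁺] = 1.2 M.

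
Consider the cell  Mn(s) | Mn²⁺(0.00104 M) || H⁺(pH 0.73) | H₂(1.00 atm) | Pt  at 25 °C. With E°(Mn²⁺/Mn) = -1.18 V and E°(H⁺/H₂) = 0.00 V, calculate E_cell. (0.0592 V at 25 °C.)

The hydrogen couple is the cathode, so E°_cell = 1.18 V; n = 2.
[H⁺] = 10^(−0.73) = 0.19 M, and Q = [Mn²⁺]·P(H₂) / [H⁺]^2 = 0.0300.
E = E° − (0.0592/2) log Q = 1.18 − (0.0592/2)(-1.523) = 1.225 V.

1.23 V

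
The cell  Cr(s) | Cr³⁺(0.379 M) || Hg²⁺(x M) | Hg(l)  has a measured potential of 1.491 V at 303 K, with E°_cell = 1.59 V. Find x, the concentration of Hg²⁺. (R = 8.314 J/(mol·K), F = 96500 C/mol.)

From the Nernst equation, ln Q = nF(E° − E)/RT = 6×96500×(1.59 − 1.491)/(8.314×303) = 22.754, so Q = 7.62 × 10^9.
With Q = [Cr³⁺]^2/[Hg²⁺]^3 and the known concentrations, [Hg²⁺]^3 in the denominator gives [Hg²⁺] = 2.7 × 10^-4 M.

2.7 × 10^-4 M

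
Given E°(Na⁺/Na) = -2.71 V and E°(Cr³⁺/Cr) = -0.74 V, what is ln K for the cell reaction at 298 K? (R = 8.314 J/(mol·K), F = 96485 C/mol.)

ln K = 230.2

E°_cell = -0.74 − (-2.71) = 1.97 V, with n = 3 electrons transferred.
At equilibrium E = 0, so the Nernst equation gives ln K = nFE°/RT = (3)(96485)(1.97)/((8.314)(298)) = 230.16.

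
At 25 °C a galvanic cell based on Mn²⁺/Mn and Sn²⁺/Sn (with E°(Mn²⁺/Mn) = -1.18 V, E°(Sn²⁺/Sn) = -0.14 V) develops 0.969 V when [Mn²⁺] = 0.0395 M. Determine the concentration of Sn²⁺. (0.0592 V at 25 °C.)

From the Nernst equation, log Q = n(E° − E)/0.0592 = 2(1.04 − 0.969)/0.0592 = 2.399, so Q = 250.
With Q = [Mn²⁺]/[Sn²⁺] and the known concentrations, [Sn²⁺] in the denominator gives [Sn²⁺] = 1.6 × 10^-4 M.

1.6 × 10^-4 M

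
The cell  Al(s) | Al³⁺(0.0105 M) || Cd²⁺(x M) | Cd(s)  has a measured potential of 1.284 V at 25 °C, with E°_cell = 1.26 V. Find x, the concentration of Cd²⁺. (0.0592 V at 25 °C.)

From the Nernst equation, log Q = n(E° − E)/0.0592 = 6(1.26 − 1.284)/0.0592 = -2.432, so Q = 0.00369.
With Q = [Al³⁺]^2/[Cd²⁺]^3 and the known concentrations, [Cd²⁺]^3 in the denominator gives [Cd²⁺] = 0.31 M.

0.31 M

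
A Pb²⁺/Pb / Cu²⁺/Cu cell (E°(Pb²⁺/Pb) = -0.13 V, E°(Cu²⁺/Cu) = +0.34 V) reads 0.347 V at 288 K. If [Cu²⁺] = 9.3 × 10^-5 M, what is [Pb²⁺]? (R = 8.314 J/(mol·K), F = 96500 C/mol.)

From the Nernst equation, ln Q = nF(E° − E)/RT = 2×96500×(0.47 − 0.347)/(8.314×288) = 9.914, so Q = 2.02 × 10^4.
With Q = [Pb²⁺]/[Cu²⁺] and the known concentrations, [Pb²⁺] in the numerator gives [Pb²⁺] = 1.9 M.

1.9 M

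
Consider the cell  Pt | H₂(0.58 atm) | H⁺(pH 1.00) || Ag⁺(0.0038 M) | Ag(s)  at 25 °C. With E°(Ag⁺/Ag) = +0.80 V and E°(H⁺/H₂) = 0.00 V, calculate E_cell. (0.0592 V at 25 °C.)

The Ag⁺/Ag couple is the cathode, so E°_cell = 0.80 V; n = 2.
[H⁺] = 10^(−1.00) = 0.10 M, and Q = [H⁺]^2 / ([Ag⁺]^2·P(H₂)) = 1190.
E = E° − (0.0592/2) log Q = 0.80 − (0.0592/2)(3.077) = 0.709 V.

0.71 V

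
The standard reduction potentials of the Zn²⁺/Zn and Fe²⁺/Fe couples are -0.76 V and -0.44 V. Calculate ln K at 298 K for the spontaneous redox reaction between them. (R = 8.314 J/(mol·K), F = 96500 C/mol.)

ln K = 24.9

E°_cell = -0.44 − (-0.76) = 0.32 V, with n = 2 electrons transferred.
At equilibrium E = 0, so the Nernst equation gives ln K = nFE°/RT = (2)(96500)(0.32)/((8.314)(298)) = 24.93.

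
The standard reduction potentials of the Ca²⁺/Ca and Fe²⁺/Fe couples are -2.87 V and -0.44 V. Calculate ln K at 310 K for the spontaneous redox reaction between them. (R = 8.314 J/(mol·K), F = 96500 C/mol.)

E°_cell = -0.44 − (-2.87) = 2.43 V, with n = 2 electrons transferred.
At equilibrium E = 0, so the Nernst equation gives ln K = nFE°/RT = (2)(96500)(2.43)/((8.314)(310)) = 181.97.

ln K = 182.0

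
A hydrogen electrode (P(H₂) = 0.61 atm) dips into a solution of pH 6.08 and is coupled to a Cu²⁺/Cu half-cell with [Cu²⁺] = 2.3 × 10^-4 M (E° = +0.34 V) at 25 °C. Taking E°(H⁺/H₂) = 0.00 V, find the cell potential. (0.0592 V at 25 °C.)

The Cu²⁺/Cu couple is the cathode, so E°_cell = 0.34 V; n = 2.
[H⁺] = 10^(−6.08) = 8.3 × 10^-7 M, and Q = [H⁺]^2 / ([Cu²⁺]·P(H₂)) = 4.93 × 10^-9.
E = E° − (0.0592/2) log Q = 0.34 − (0.0592/2)(-8.307) = 0.586 V.

0.59 V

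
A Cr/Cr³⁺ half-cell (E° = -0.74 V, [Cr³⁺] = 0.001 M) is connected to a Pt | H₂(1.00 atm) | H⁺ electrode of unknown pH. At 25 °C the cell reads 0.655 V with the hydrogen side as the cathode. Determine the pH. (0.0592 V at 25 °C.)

E°_cell = 0.74 V and n = 6.
log Q = n(E° − E)/0.0592 = 6×(0.74 − 0.655)/0.0592 = 8.615.
With Q = [Cr³⁺]^2·P(H₂)^3 / [H⁺]^6, solving for [H⁺] gives log[H⁺] = -2.436, so pH = 2.44.

pH = 2.44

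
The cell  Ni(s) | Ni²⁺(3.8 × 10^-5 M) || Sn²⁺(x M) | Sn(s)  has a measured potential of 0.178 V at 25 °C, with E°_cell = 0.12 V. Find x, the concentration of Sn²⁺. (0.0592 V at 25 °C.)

From the Nernst equation, log Q = n(E° − E)/0.0592 = 2(0.12 − 0.178)/0.0592 = -1.959, so Q = 0.0110.
With Q = [Ni²⁺]/[Sn²⁺] and the known concentrations, [Sn²⁺] in the denominator gives [Sn²⁺] = 0.0035 M.

0.0035 M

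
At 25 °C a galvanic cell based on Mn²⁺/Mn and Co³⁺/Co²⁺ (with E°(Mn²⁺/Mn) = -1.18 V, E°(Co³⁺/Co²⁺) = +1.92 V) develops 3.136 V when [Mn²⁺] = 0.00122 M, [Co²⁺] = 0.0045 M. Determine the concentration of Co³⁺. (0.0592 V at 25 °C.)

6.4 × 10^-4 M

From the Nernst equation, log Q = n(E° − E)/0.0592 = 2(3.10 − 3.136)/0.0592 = -1.216, so Q = 0.0608.
With Q = [Mn²⁺]·[Co²⁺]^2/[Co³⁺]^2 and the known concentrations, [Co³⁺]^2 in the denominator gives [Co³⁺] = 6.4 × 10^-4 M.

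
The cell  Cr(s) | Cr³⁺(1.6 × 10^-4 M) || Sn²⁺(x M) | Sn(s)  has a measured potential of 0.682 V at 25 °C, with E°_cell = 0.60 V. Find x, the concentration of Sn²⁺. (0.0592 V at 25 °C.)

From the Nernst equation, log Q = n(E° − E)/0.0592 = 6(0.60 − 0.682)/0.0592 = -8.311, so Q = 4.89 × 10^-9.
With Q = [Cr³⁺]^2/[Sn²⁺]^3 and the known concentrations, [Sn²⁺]^3 in the denominator gives [Sn²⁺] = 1.7 M.

1.7 M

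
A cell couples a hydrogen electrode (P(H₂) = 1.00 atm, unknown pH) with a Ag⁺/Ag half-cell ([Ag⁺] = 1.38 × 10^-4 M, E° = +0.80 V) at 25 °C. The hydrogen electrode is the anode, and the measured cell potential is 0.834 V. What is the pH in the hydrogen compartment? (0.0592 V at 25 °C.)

pH = 4.43

E°_cell = 0.80 V and n = 2.
log Q = n(E° − E)/0.0592 = 2×(0.80 − 0.834)/0.0592 = -1.149.
With Q = [H⁺]^2 / ([Ag⁺]^2·P(H₂)), solving for [H⁺] gives log[H⁺] = -4.434, so pH = 4.43.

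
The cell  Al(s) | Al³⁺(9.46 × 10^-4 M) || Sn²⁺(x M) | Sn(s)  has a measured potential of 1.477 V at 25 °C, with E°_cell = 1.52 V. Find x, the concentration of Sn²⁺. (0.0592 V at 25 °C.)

3.4 × 10^-4 M

From the Nernst equation, log Q = n(E° − E)/0.0592 = 6(1.52 − 1.477)/0.0592 = 4.358, so Q = 2.28 × 10^4.
With Q = [Al³⁺]^2/[Sn²⁺]^3 and the known concentrations, [Sn²⁺]^3 in the denominator gives [Sn²⁺] = 3.4 × 10^-4 M.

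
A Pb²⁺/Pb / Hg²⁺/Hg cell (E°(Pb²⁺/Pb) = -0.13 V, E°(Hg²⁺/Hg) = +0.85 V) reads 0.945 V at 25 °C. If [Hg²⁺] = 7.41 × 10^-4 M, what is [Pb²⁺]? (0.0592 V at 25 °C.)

From the Nernst equation, log Q = n(E° − E)/0.0592 = 2(0.98 − 0.945)/0.0592 = 1.182, so Q = 15.2.
With Q = [Pb²⁺]/[Hg²⁺] and the known concentrations, [Pb²⁺] in the numerator gives [Pb²⁺] = 0.011 M.

0.011 M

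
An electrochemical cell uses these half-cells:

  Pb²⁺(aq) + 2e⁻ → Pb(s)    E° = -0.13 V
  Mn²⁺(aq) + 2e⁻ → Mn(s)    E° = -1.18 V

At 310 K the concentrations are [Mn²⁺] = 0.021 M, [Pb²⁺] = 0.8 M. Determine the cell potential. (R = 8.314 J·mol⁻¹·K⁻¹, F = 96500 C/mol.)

1.10 V

The Pb²⁺/Pb couple has the higher reduction potential and acts as the cathode, so E°_cell = -0.13 − (-1.18) = 1.05 V.
Balancing electrons gives n = 2; the reaction quotient is Q = [Mn²⁺]/[Pb²⁺] = 0.0262.
E = E° − (RT/nF) ln Q = 1.05 − (8.314×310)/(2×96500) × (-3.640) = 1.050 + 0.049 = 1.099 V.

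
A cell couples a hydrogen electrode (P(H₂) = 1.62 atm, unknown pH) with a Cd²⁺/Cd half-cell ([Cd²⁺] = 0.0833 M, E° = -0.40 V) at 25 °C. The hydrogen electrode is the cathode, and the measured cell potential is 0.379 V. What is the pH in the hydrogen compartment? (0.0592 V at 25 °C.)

pH = 0.79

E°_cell = 0.40 V and n = 2.
log Q = n(E° − E)/0.0592 = 2×(0.40 − 0.379)/0.0592 = 0.709.
With Q = [Cd²⁺]·P(H₂) / [H⁺]^2, solving for [H⁺] gives log[H⁺] = -0.790, so pH = 0.79.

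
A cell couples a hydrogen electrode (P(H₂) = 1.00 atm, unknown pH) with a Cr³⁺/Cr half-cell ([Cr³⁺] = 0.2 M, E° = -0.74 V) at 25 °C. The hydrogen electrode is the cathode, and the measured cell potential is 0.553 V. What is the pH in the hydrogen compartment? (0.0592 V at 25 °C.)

pH = 3.39

E°_cell = 0.74 V and n = 6.
log Q = n(E° − E)/0.0592 = 6×(0.74 − 0.553)/0.0592 = 18.953.
With Q = [Cr³⁺]^2·P(H₂)^3 / [H⁺]^6, solving for [H⁺] gives log[H⁺] = -3.392, so pH = 3.39.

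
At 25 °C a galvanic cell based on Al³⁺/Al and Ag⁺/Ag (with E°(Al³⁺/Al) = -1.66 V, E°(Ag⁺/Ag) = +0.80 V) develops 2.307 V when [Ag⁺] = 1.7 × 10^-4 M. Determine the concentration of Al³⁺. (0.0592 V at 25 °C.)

From the Nernst equation, log Q = n(E° − E)/0.0592 = 3(2.46 − 2.307)/0.0592 = 7.753, so Q = 5.67 × 10^7.
With Q = [Al³⁺]/[Ag⁺]^3 and the known concentrations, [Al³⁺] in the numerator gives [Al³⁺] = 2.8 × 10^-4 M.

2.8 × 10^-4 M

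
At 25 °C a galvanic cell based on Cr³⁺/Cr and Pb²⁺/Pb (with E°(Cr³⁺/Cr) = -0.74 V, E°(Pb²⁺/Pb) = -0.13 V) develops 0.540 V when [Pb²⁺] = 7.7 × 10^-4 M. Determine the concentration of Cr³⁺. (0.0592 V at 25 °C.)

0.075 M

From the Nernst equation, log Q = n(E° − E)/0.0592 = 6(0.61 − 0.540)/0.0592 = 7.095, so Q = 1.24 × 10^7.
With Q = [Cr³⁺]^2/[Pb²⁺]^3 and the known concentrations, [Cr³⁺]^2 in the numerator gives [Cr³⁺] = 0.075 M.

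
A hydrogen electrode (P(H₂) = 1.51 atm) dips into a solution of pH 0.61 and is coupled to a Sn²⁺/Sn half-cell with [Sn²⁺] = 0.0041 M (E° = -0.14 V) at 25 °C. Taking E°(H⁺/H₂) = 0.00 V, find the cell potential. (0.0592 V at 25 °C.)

The hydrogen couple is the cathode, so E°_cell = 0.14 V; n = 2.
[H⁺] = 10^(−0.61) = 0.25 M, and Q = [Sn²⁺]·P(H₂) / [H⁺]^2 = 0.103.
E = E° − (0.0592/2) log Q = 0.14 − (0.0592/2)(-0.988) = 0.169 V.

0.17 V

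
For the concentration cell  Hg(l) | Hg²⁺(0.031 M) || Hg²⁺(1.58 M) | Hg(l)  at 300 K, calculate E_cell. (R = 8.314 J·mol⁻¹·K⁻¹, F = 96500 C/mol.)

Both half-cells are Hg²⁺/Hg, so E°_cell = 0. The concentrated side is the cathode; the cell reaction moves Hg²⁺ from high to low concentration with n = 2.
Q = [Hg²⁺]_dilute/[Hg²⁺]_conc = 0.031/1.58 = 0.0196.
E = 0 − (RT/nF) ln Q = −((8.314×300)/(2×96500))(-3.931) = 0.0508 V.

0.051 V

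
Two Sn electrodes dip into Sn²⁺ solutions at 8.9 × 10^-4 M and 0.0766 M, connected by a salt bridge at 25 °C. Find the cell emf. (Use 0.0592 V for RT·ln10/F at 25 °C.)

Both half-cells are Sn²⁺/Sn, so E°_cell = 0. The concentrated side is the cathode; the cell reaction moves Sn²⁺ from high to low concentration with n = 2.
Q = [Sn²⁺]_dilute/[Sn²⁺]_conc = 8.9 × 10^-4/0.0766 = 0.0116.
E = 0 − (0.0592/2) log Q = −(0.0592/2)(-1.935) = 0.0573 V.

0.057 V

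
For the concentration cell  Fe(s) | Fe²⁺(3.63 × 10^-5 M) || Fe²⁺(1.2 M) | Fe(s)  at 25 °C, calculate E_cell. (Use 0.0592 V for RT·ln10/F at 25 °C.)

Both half-cells are Fe²⁺/Fe, so E°_cell = 0. The concentrated side is the cathode; the cell reaction moves Fe²⁺ from high to low concentration with n = 2.
Q = [Fe²⁺]_dilute/[Fe²⁺]_conc = 3.63 × 10^-5/1.2 = 3.02 × 10^-5.
E = 0 − (0.0592/2) log Q = −(0.0592/2)(-4.519) = 0.1338 V.

0.13 V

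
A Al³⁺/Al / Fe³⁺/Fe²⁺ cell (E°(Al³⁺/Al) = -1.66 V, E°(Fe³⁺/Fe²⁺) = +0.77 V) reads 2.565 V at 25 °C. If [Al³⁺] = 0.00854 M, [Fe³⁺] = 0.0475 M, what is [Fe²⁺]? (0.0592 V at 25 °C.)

From the Nernst equation, log Q = n(E° − E)/0.0592 = 3(2.43 − 2.565)/0.0592 = -6.841, so Q = 1.44 × 10^-7.
With Q = [Al³⁺]·[Fe²⁺]^3/[Fe³⁺]^3 and the known concentrations, [Fe²⁺]^3 in the numerator gives [Fe²⁺] = 0.0012 M.

0.0012 M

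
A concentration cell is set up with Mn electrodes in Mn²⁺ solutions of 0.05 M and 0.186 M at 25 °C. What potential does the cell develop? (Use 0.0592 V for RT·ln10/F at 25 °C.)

0.017 V

Both half-cells are Mn²⁺/Mn, so E°_cell = 0. The concentrated side is the cathode; the cell reaction moves Mn²⁺ from high to low concentration with n = 2.
Q = [Mn²⁺]_dilute/[Mn²⁺]_conc = 0.05/0.186 = 0.269.
E = 0 − (0.0592/2) log Q = −(0.0592/2)(-0.571) = 0.0169 V.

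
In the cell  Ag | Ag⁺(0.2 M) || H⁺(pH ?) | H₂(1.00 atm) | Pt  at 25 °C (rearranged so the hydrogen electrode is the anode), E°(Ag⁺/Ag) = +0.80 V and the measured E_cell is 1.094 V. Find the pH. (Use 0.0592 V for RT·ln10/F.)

E°_cell = 0.80 V and n = 2.
log Q = n(E° − E)/0.0592 = 2×(0.80 − 1.094)/0.0592 = -9.932.
With Q = [H⁺]^2 / ([Ag⁺]^2·P(H₂)), solving for [H⁺] gives log[H⁺] = -5.665, so pH = 5.67.

pH = 5.67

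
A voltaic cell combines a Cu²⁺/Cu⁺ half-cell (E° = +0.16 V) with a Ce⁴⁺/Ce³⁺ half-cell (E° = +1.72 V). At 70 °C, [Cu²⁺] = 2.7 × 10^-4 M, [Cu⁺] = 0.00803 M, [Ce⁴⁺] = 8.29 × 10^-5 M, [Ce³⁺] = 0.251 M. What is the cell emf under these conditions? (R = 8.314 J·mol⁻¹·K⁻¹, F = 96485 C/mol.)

The Ce⁴⁺/Ce³⁺ couple has the higher reduction potential and acts as the cathode, so E°_cell = +1.72 − (+0.16) = 1.56 V.
Balancing electrons gives n = 1; the reaction quotient is Q = [Cu²⁺]·[Ce³⁺]/([Cu⁺]·[Ce⁴⁺]) = 102.
E = E° − (RT/nF) ln Q = 1.56 − (8.314×343)/(1×96485) × (4.623) = 1.560 − 0.137 = 1.423 V.

1.42 V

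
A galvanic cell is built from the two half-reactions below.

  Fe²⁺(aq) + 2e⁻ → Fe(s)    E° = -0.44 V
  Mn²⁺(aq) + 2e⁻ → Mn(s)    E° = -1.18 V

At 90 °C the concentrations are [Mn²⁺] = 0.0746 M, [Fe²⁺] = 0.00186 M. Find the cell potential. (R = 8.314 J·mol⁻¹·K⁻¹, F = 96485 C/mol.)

The Fe²⁺/Fe couple has the higher reduction potential and acts as the cathode, so E°_cell = -0.44 − (-1.18) = 0.74 V.
Balancing electrons gives n = 2; the reaction quotient is Q = [Mn²⁺]/[Fe²⁺] = 40.1.
E = E° − (RT/nF) ln Q = 0.74 − (8.314×363)/(2×96485) × (3.692) = 0.740 − 0.058 = 0.682 V.

0.682 V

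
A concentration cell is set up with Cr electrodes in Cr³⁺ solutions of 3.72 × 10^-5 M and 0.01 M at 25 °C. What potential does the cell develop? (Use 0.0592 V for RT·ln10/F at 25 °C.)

Both half-cells are Cr³⁺/Cr, so E°_cell = 0. The concentrated side is the cathode; the cell reaction moves Cr³⁺ from high to low concentration with n = 3.
Q = [Cr³⁺]_dilute/[Cr³⁺]_conc = 3.72 × 10^-5/0.01 = 0.00372.
E = 0 − (0.0592/3) log Q = −(0.0592/3)(-2.429) = 0.0479 V.

0.048 V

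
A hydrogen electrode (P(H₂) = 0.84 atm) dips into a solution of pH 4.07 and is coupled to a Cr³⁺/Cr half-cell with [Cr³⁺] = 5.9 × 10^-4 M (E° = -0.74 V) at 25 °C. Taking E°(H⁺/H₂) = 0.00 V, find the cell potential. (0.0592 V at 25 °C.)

0.57 V

The hydrogen couple is the cathode, so E°_cell = 0.74 V; n = 6.
[H⁺] = 10^(−4.07) = 8.5 × 10^-5 M, and Q = [Cr³⁺]^2·P(H₂)^3 / [H⁺]^6 = 5.43 × 10^17.
E = E° − (0.0592/6) log Q = 0.74 − (0.0592/6)(17.735) = 0.565 V.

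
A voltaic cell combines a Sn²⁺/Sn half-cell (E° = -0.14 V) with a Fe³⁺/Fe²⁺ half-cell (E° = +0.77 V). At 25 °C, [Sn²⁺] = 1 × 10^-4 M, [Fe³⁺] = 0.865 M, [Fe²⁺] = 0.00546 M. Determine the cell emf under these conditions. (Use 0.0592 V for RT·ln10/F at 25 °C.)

The Fe³⁺/Fe²⁺ couple has the higher reduction potential and acts as the cathode, so E°_cell = +0.77 − (-0.14) = 0.91 V.
Balancing electrons gives n = 2; the reaction quotient is Q = [Sn²⁺]·[Fe²⁺]^2/[Fe³⁺]^2 = 3.98 × 10^-9.
At 25 °C, E = E° − (0.0592/n) log Q = 0.91 − (0.0592/2)(-8.400) = 0.910 + 0.249 = 1.159 V.

1.16 V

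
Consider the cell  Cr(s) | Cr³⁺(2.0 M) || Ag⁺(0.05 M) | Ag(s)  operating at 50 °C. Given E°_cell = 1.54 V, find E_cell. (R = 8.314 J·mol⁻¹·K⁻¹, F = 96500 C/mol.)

Balancing electrons gives n = 3; the reaction quotient is Q = [Cr³⁺]/[Ag⁺]^3 = 1.6 × 10^4.
E = E° − (RT/nF) ln Q = 1.54 − (8.314×323)/(3×96500) × (9.680) = 1.540 − 0.090 = 1.450 V.

1.45 V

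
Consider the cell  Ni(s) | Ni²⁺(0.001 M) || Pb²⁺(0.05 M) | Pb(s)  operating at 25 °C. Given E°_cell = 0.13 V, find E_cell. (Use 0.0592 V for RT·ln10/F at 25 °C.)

Balancing electrons gives n = 2; the reaction quotient is Q = [Ni²⁺]/[Pb²⁺] = 0.0200.
At 25 °C, E = E° − (0.0592/n) log Q = 0.13 − (0.0592/2)(-1.699) = 0.130 + 0.050 = 0.180 V.

0.180 V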